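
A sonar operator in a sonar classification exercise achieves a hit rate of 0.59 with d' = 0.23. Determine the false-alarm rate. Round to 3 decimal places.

z(hit rate) = z(0.59) = 0.2275
z(FA) = z(H) − d' = 0.2275 − 0.23 = -0.0025
false-alarm rate = Φ(-0.0025) = 0.4990

false-alarm rate = 0.499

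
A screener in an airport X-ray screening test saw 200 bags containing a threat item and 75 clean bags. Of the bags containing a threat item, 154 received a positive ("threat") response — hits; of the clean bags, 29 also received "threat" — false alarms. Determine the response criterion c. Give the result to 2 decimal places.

c = -0.23

H = 154/200 = 0.7700
FA = 29/75 = 0.3867
Φ⁻¹(H) = 0.739
Φ⁻¹(FA) = -0.288
c = −½·[z(H) + z(FA)] = −0.5 × (0.739 + (-0.288)) = -0.2255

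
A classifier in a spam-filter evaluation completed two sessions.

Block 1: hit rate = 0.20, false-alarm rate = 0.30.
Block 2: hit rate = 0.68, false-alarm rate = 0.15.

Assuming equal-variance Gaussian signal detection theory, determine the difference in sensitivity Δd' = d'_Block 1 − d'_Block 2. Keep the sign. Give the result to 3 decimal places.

Block 1: z(0.20) = -0.8416, z(0.30) = -0.5244, d' = -0.3172
Block 2: z(0.68) = 0.4677, z(0.15) = -1.0364, d' = 1.5041
Δd' = d'_Block 1 − d'_Block 2 = -0.3172 − 1.5041 = -1.8213
Block 2 has the higher sensitivity.

Δd' = -1.821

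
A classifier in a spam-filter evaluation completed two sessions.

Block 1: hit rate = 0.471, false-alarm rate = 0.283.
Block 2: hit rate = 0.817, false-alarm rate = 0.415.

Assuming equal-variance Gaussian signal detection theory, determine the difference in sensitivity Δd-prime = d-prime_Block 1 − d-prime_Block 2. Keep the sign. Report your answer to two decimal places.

Δd-prime = -0.62

Block 1: z(0.471) = -0.073, z(0.283) = -0.574, d' = 0.501
Block 2: z(0.817) = 0.904, z(0.415) = -0.215, d' = 1.119
Δd' = d'_Block 1 − d'_Block 2 = 0.501 − 1.119 = -0.618
Block 2 has the higher sensitivity.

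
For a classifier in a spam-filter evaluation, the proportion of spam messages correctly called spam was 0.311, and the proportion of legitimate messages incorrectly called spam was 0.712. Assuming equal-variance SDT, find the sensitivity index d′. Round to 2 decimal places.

Φ⁻¹(H) = Φ⁻¹(0.311) = -0.493
Φ⁻¹(FA) = Φ⁻¹(0.712) = 0.559
d' = z(H) − z(FA) = -0.493 − 0.559 = -1.052

d′ = -1.05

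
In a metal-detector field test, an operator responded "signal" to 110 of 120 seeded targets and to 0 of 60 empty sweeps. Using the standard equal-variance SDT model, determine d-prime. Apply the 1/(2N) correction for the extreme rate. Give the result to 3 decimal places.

d-prime = 3.777

The false-alarm rate is 0/60 = 0, so apply the 1/(2N) correction: FA → 1/(2·60) = 0.00833.
z(H) = z(0.91667) = 1.3830
z(FA) = z(0.00833) = -2.3941
d' = 1.3830 − (-2.3941) = 3.7771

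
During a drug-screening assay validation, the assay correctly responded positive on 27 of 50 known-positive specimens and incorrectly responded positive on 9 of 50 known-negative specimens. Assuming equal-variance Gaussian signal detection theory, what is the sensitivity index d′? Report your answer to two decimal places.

d′ = 1.02

H = 27/50 = 0.5400
FA = 9/50 = 0.1800
z(H) = z(0.5400) = 0.100
z(FA) = z(0.1800) = -0.915
d' = z(H) − z(FA) = 0.100 − (-0.915) = 1.015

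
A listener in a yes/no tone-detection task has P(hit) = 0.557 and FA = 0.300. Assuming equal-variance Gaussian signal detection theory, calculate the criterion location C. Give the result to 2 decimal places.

C = 0.19

Φ⁻¹(H) = Φ⁻¹(0.557) = 0.1434
Φ⁻¹(FA) = Φ⁻¹(0.300) = -0.5244
c = −½·[z(H) + z(FA)] = −0.5 × (0.1434 + (-0.5244)) = 0.1905
c > 0: the listener has a conservative response bias.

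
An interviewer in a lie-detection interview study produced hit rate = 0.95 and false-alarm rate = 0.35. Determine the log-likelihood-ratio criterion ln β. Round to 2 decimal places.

ln β = -1.28

z(0.95) = 1.645, z(0.35) = -0.385
ln β = −½·[z(H)² − z(FA)²] = −0.5 × (2.706 − 0.148) = -1.279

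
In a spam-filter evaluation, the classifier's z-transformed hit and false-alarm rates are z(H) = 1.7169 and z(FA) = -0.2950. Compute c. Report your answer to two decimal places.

c = -0.71

c = −½·[z(H) + z(FA)] = −½·(1.7169 + (-0.2950)) = -0.71095
c < 0: the classifier has a liberal response bias.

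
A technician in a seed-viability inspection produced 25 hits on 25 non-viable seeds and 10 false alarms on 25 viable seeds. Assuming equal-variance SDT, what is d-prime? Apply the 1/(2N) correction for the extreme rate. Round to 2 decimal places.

d-prime = 2.31

The hit rate is 25/25 = 1, so apply the 1/(2N) correction: H → 1 − 1/(2·25) = 0.98000.
z(H) = z(0.98000) = 2.054
z(FA) = z(0.40000) = -0.253
d' = 2.054 − (-0.253) = 2.307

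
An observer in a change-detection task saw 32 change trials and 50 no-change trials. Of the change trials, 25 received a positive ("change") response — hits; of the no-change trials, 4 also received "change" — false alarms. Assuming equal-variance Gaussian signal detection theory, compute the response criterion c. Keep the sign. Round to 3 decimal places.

H = 25/32 = 0.7812
FA = 4/50 = 0.0800
z(H) = 0.7763
z(FA) = -1.4051
c = −½·[z(H) + z(FA)] = −0.5 × (0.7763 + (-1.4051)) = 0.3144

c = 0.314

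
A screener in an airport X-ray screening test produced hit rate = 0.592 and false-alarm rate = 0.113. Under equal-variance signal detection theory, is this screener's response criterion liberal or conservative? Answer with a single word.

conservative

z(H) = 0.233, z(FA) = -1.211
c = −½·(z(H) + z(FA)) = 0.489
c > 0 → conservative criterion (biased toward responding “no”).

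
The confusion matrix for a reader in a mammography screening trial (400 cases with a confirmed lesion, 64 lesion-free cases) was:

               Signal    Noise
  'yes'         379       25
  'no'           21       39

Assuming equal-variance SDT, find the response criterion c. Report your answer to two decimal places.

c = -0.67

H = 379/400 = 0.9475
FA = 25/64 = 0.3906
z(0.9475) = 1.6211, z(0.3906) = -0.2778
c = −½·[z(H) + z(FA)] = −0.5 × (1.6211 + (-0.2778)) = -0.67165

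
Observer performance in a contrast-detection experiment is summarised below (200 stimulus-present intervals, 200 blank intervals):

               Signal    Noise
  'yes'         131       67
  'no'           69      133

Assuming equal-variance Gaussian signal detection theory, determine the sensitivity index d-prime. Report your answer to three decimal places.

d-prime = 0.825

H = 131/200 = 0.6550
FA = 67/200 = 0.3350
z(H) = 0.3989
z(FA) = -0.4261
d' = z(H) − z(FA) = 0.3989 − (-0.4261) = 0.8250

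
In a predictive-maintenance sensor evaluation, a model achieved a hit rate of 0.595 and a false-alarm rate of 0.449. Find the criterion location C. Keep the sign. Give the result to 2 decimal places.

Φ⁻¹(H) = 0.2404
Φ⁻¹(FA) = -0.1282
c = −½·[z(H) + z(FA)] = −0.5 × (0.2404 + (-0.1282)) = -0.0561

C = -0.06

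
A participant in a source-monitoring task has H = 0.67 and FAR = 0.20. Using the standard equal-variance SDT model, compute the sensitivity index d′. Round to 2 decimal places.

d′ = 1.28

z(H) = z(0.67) = 0.440
z(FA) = z(0.20) = -0.842
d' = z(H) − z(FA) = 0.440 − (-0.842) = 1.282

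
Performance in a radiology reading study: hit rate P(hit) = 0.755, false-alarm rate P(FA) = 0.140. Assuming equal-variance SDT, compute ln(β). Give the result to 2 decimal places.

Φ⁻¹(0.755) = 0.690, Φ⁻¹(0.140) = -1.080
ln β = −½·[z(H)² − z(FA)²] = −0.5 × (0.476 − 1.166) = 0.345

ln β = 0.35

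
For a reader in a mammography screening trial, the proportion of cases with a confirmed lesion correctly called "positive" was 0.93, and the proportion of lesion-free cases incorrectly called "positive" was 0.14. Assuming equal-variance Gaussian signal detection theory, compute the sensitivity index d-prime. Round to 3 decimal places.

z(0.93) = 1.4758, z(0.14) = -1.0803
d' = z(H) − z(FA) = 1.4758 − (-1.0803) = 2.5561

d-prime = 2.556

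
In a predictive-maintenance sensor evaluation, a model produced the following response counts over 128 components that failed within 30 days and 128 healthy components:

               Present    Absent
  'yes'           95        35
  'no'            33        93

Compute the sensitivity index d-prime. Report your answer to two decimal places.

d-prime = 1.25

H = 95/128 = 0.7422
FA = 35/128 = 0.2734
Φ⁻¹(H) = 0.6501
Φ⁻¹(FA) = -0.6026
d' = z(H) − z(FA) = 0.6501 − (-0.6026) = 1.2527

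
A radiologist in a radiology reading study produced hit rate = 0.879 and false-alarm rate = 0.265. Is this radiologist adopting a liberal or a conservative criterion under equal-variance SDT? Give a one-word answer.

liberal

z(H) = 1.170, z(FA) = -0.628
c = −½·(z(H) + z(FA)) = -0.271
c < 0 → liberal criterion (biased toward responding “yes”).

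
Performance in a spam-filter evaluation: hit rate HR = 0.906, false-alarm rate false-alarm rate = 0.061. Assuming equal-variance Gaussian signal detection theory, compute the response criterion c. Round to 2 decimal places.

c = 0.11

z(0.906) = 1.3165, z(0.061) = -1.5464
c = −½·[z(H) + z(FA)] = −0.5 × (1.3165 + (-1.5464)) = 0.11495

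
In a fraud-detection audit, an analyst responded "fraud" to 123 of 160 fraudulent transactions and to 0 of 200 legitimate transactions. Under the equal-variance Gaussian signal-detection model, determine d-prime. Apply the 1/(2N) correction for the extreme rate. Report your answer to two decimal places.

The false-alarm rate is 0/200 = 0, so apply the 1/(2N) correction: FA → 1/(2·200) = 0.00250.
z(H) = z(0.76875) = 0.735
z(FA) = z(0.00250) = -2.807
d' = 0.735 − (-2.807) = 3.542

d-prime = 3.54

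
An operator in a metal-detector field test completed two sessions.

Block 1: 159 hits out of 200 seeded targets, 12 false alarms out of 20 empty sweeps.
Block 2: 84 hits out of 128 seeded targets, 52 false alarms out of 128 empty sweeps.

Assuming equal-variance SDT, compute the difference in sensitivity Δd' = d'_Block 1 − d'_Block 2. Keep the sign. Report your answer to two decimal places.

Δd' = -0.07

Block 1: z(0.7950) = 0.824, z(0.6000) = 0.253, d' = 0.571
Block 2: z(0.6562) = 0.402, z(0.4062) = -0.237, d' = 0.639
Δd' = d'_Block 1 − d'_Block 2 = 0.571 − 0.639 = -0.068
Block 2 has the higher sensitivity.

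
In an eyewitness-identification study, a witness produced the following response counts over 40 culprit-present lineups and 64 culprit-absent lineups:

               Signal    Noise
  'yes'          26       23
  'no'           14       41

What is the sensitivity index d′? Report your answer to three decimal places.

H = 26/40 = 0.6500
FA = 23/64 = 0.3594
z(H) = 0.3853
z(FA) = -0.3601
d' = z(H) − z(FA) = 0.3853 − (-0.3601) = 0.7454

d′ = 0.745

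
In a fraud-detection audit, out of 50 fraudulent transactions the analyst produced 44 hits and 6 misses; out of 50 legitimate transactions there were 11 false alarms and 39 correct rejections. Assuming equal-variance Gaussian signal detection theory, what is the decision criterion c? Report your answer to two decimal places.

c = -0.20

H = 44/50 = 0.8800
FA = 11/50 = 0.2200
z(H) = 1.175
z(FA) = -0.772
c = −½·[z(H) + z(FA)] = −0.5 × (1.175 + (-0.772)) = -0.2015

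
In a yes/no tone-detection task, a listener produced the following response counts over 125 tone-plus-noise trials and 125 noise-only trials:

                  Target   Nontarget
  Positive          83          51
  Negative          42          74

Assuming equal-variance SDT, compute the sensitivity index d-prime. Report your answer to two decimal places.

d-prime = 0.66

H = 83/125 = 0.6640
FA = 51/125 = 0.4080
z(H) = z(0.6640) = 0.423
z(FA) = z(0.4080) = -0.233
d' = z(H) − z(FA) = 0.423 − (-0.233) = 0.656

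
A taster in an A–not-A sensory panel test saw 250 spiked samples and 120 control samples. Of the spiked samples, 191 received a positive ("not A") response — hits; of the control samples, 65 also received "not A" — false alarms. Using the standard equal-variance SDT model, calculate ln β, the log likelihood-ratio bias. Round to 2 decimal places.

H = 191/250 = 0.7640
FA = 65/120 = 0.5417
Φ⁻¹(H) = Φ⁻¹(0.7640) = 0.719
Φ⁻¹(FA) = Φ⁻¹(0.5417) = 0.105
ln β = −½·[z(H)² − z(FA)²] = −0.5 × (0.517 − 0.011) = -0.253

ln β = -0.25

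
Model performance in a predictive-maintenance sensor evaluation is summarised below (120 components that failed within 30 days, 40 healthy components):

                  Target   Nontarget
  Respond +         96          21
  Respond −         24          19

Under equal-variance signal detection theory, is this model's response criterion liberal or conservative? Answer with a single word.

liberal

z(H) = 0.842, z(FA) = 0.063
c = −½·(z(H) + z(FA)) = -0.4525
c < 0 → liberal criterion (biased toward responding “yes”).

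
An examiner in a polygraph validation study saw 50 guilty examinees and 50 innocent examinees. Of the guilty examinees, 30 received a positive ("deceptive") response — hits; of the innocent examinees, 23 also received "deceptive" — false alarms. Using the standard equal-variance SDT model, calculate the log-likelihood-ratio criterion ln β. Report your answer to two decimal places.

ln β = -0.03

H = 30/50 = 0.6000
FA = 23/50 = 0.4600
z(H) = 0.253
z(FA) = -0.100
ln β = −½·[z(H)² − z(FA)²] = −0.5 × (0.064 − 0.010) = -0.027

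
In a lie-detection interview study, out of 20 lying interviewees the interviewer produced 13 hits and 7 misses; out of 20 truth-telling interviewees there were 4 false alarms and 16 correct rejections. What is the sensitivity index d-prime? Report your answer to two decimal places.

H = 13/20 = 0.6500
FA = 4/20 = 0.2000
Φ⁻¹(H) = 0.385
Φ⁻¹(FA) = -0.842
d' = z(H) − z(FA) = 0.385 − (-0.842) = 1.227

d-prime = 1.23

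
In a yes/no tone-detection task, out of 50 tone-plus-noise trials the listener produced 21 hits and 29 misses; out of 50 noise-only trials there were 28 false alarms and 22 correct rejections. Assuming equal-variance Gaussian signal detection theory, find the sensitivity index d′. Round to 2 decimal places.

d′ = -0.35

H = 21/50 = 0.4200
FA = 28/50 = 0.5600
z(0.4200) = -0.202, z(0.5600) = 0.151
d' = z(H) − z(FA) = -0.202 − 0.151 = -0.353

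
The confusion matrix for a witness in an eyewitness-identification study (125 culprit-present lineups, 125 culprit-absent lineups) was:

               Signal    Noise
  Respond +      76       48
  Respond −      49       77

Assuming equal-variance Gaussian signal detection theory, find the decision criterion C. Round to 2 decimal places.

H = 76/125 = 0.6080
FA = 48/125 = 0.3840
z(H) = z(0.6080) = 0.2741
z(FA) = z(0.3840) = -0.2950
c = −½·[z(H) + z(FA)] = −0.5 × (0.2741 + (-0.2950)) = 0.01045
c > 0: the witness has a conservative response bias.

C = 0.01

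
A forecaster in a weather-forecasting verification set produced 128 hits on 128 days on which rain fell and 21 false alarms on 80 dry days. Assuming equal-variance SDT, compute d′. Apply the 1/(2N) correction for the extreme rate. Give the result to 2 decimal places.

d′ = 3.30

The hit rate is 128/128 = 1, so apply the 1/(2N) correction: H → 1 − 1/(2·128) = 0.99609.
z(H) = z(0.99609) = 2.660
z(FA) = z(0.26250) = -0.636
d' = 2.660 − (-0.636) = 3.296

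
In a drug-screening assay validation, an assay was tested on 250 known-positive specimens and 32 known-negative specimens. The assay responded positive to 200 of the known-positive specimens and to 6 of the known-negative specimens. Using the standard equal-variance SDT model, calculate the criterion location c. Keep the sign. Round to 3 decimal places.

H = 200/250 = 0.8000
FA = 6/32 = 0.1875
z(0.8000) = 0.8416, z(0.1875) = -0.8871
c = −½·[z(H) + z(FA)] = −0.5 × (0.8416 + (-0.8871)) = 0.02275

c = 0.023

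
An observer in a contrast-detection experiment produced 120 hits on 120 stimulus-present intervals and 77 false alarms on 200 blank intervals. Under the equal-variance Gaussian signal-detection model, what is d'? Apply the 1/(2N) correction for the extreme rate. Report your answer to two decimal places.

The hit rate is 120/120 = 1, so apply the 1/(2N) correction: H → 1 − 1/(2·120) = 0.99583.
z(H) = z(0.99583) = 2.638
z(FA) = z(0.38500) = -0.292
d' = 2.638 − (-0.292) = 2.930

d' = 2.93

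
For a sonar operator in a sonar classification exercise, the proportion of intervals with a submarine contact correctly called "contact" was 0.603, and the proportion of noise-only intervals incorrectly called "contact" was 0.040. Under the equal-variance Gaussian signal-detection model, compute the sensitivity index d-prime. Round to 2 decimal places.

z(0.603) = 0.2611, z(0.040) = -1.7507
d' = z(H) − z(FA) = 0.2611 − (-1.7507) = 2.0118

d-prime = 2.01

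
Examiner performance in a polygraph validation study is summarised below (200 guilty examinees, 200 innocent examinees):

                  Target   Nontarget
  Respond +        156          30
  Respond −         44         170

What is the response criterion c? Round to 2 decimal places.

c = 0.13

H = 156/200 = 0.7800
FA = 30/200 = 0.1500
z(0.7800) = 0.7722, z(0.1500) = -1.0364
c = −½·[z(H) + z(FA)] = −0.5 × (0.7722 + (-1.0364)) = 0.1321
c > 0: the examiner has a conservative response bias.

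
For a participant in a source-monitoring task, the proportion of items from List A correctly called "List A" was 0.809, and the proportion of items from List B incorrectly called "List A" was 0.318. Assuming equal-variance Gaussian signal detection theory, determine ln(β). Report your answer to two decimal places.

ln β = -0.27

z(H) = z(0.809) = 0.874
z(FA) = z(0.318) = -0.473
ln β = −½·[z(H)² − z(FA)²] = −0.5 × (0.764 − 0.224) = -0.270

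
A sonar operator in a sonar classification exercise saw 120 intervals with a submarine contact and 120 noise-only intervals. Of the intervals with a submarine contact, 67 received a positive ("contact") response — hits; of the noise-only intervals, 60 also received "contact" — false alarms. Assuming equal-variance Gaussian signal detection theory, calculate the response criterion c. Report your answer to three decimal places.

H = 67/120 = 0.5583
FA = 60/120 = 0.5000
Φ⁻¹(H) = Φ⁻¹(0.5583) = 0.1467
Φ⁻¹(FA) = Φ⁻¹(0.5000) = 0.0000
c = −½·[z(H) + z(FA)] = −0.5 × (0.1467 + 0.0000) = -0.07335

c = -0.073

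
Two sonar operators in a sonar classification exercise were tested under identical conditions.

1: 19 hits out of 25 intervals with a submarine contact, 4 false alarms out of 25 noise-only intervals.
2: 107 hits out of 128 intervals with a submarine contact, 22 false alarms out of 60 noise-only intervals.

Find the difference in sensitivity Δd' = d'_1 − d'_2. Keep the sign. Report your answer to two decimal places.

1: z(0.7600) = 0.706, z(0.1600) = -0.994, d' = 1.700
2: z(0.8359) = 0.978, z(0.3667) = -0.341, d' = 1.319
Δd' = d'_1 − d'_2 = 1.700 − 1.319 = 0.381
1 has the higher sensitivity.

Δd' = 0.38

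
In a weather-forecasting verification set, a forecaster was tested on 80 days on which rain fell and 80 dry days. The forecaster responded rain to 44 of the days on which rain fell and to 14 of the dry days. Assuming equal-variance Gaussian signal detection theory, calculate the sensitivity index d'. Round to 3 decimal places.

d' = 1.060

H = 44/80 = 0.5500
FA = 14/80 = 0.1750
z(H) = z(0.5500) = 0.1257
z(FA) = z(0.1750) = -0.9346
d' = z(H) − z(FA) = 0.1257 − (-0.9346) = 1.0603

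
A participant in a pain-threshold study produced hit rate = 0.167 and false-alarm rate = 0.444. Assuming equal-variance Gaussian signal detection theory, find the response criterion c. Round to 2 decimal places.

c = 0.55

Φ⁻¹(0.167) = -0.966, Φ⁻¹(0.444) = -0.141
c = −½·[z(H) + z(FA)] = −0.5 × (-0.966 + (-0.141)) = 0.5535
c > 0: the participant has a conservative response bias.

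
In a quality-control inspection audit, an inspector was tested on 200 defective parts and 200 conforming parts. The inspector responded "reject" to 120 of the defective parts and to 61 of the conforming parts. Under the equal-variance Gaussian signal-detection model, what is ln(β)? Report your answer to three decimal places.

H = 120/200 = 0.6000
FA = 61/200 = 0.3050
z(0.6000) = 0.2533, z(0.3050) = -0.5101
ln β = −½·[z(H)² − z(FA)²] = −0.5 × (0.0642 − 0.2602) = 0.0980

ln β = 0.098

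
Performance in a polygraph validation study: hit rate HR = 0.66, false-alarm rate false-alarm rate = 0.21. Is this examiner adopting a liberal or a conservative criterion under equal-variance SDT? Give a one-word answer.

conservative

z(H) = 0.412, z(FA) = -0.806
c = −½·(z(H) + z(FA)) = 0.197
c > 0 → conservative criterion (biased toward responding “no”).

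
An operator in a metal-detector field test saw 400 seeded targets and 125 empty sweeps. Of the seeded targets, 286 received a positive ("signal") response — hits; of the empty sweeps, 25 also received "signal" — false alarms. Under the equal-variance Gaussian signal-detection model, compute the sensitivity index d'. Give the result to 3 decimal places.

H = 286/400 = 0.7150
FA = 25/125 = 0.2000
z(H) = 0.5681
z(FA) = -0.8416
d' = z(H) − z(FA) = 0.5681 − (-0.8416) = 1.4097

d' = 1.410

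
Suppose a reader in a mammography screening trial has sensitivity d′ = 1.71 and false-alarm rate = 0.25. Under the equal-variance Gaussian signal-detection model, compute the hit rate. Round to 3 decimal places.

hit rate = 0.850

z(false-alarm rate) = z(0.25) = -0.6745
z(H) = z(FA) + d' = -0.6745 + 1.71 = 1.0355
hit rate = Φ(1.0355) = 0.8498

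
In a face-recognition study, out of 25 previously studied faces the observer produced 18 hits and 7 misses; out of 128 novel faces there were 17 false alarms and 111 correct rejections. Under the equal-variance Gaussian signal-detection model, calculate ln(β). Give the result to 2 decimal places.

H = 18/25 = 0.7200
FA = 17/128 = 0.1328
z(H) = 0.583
z(FA) = -1.113
ln β = −½·[z(H)² − z(FA)²] = −0.5 × (0.340 − 1.239) = 0.4495

ln β = 0.45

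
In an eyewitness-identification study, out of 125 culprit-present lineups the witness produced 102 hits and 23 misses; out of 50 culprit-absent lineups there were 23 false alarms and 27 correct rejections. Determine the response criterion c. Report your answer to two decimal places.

c = -0.40

H = 102/125 = 0.8160
FA = 23/50 = 0.4600
Φ⁻¹(H) = 0.900
Φ⁻¹(FA) = -0.100
c = −½·[z(H) + z(FA)] = −0.5 × (0.900 + (-0.100)) = -0.400
c < 0: the witness has a liberal response bias.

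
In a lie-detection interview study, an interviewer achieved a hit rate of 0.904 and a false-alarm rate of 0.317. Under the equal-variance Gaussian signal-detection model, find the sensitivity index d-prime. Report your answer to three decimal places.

d-prime = 1.781

z(0.904) = 1.3047, z(0.317) = -0.4761
d' = z(H) − z(FA) = 1.3047 − (-0.4761) = 1.7808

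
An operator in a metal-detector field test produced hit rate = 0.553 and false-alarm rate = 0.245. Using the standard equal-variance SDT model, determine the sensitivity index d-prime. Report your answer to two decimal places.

d-prime = 0.82

Φ⁻¹(H) = Φ⁻¹(0.553) = 0.133
Φ⁻¹(FA) = Φ⁻¹(0.245) = -0.690
d' = z(H) − z(FA) = 0.133 − (-0.690) = 0.823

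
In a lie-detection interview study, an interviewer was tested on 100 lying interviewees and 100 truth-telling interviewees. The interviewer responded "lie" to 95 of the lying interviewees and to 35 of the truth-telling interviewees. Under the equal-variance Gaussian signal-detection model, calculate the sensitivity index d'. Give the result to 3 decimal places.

H = 95/100 = 0.9500
FA = 35/100 = 0.3500
z(0.9500) = 1.6449, z(0.3500) = -0.3853
d' = z(H) − z(FA) = 1.6449 − (-0.3853) = 2.0302

d' = 2.030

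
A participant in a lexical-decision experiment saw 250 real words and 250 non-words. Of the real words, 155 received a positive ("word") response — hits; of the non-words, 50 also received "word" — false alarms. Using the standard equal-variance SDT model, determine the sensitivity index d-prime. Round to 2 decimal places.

d-prime = 1.15

H = 155/250 = 0.6200
FA = 50/250 = 0.2000
Φ⁻¹(H) = Φ⁻¹(0.6200) = 0.305
Φ⁻¹(FA) = Φ⁻¹(0.2000) = -0.842
d' = z(H) − z(FA) = 0.305 − (-0.842) = 1.147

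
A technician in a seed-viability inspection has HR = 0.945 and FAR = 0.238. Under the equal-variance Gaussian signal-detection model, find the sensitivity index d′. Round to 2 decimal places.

Φ⁻¹(H) = Φ⁻¹(0.945) = 1.598
Φ⁻¹(FA) = Φ⁻¹(0.238) = -0.713
d' = z(H) − z(FA) = 1.598 − (-0.713) = 2.311

d′ = 2.31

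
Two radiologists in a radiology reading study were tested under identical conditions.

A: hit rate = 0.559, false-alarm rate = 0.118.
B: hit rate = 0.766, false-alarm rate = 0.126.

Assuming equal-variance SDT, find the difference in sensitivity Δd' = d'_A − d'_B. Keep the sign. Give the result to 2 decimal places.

A: z(0.559) = 0.148, z(0.118) = -1.185, d' = 1.333
B: z(0.766) = 0.726, z(0.126) = -1.146, d' = 1.872
Δd' = d'_A − d'_B = 1.333 − 1.872 = -0.539
B has the higher sensitivity.

Δd' = -0.54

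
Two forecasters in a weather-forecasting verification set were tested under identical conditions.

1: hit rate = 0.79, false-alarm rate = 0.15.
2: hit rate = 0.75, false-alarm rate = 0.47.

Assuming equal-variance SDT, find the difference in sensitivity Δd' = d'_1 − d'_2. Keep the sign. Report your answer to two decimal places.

1: z(0.79) = 0.806, z(0.15) = -1.036, d' = 1.842
2: z(0.75) = 0.674, z(0.47) = -0.075, d' = 0.749
Δd' = d'_1 − d'_2 = 1.842 − 0.749 = 1.093
1 has the higher sensitivity.

Δd' = 1.09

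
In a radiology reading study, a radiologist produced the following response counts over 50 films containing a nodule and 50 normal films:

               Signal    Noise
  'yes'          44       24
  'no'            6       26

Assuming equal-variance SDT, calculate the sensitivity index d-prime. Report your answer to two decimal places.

d-prime = 1.23

H = 44/50 = 0.8800
FA = 24/50 = 0.4800
z(H) = z(0.8800) = 1.1750
z(FA) = z(0.4800) = -0.0502
d' = z(H) − z(FA) = 1.1750 − (-0.0502) = 1.2252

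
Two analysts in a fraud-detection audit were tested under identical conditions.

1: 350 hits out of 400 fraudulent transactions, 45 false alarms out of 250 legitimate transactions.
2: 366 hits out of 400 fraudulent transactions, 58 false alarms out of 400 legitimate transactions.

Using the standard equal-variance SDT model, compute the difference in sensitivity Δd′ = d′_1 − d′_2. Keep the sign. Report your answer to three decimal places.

Δd′ = -0.365

1: z(0.8750) = 1.1503, z(0.1800) = -0.9154, d' = 2.0657
2: z(0.9150) = 1.3722, z(0.1450) = -1.0581, d' = 2.4303
Δd' = d'_1 − d'_2 = 2.0657 − 2.4303 = -0.3646
2 has the higher sensitivity.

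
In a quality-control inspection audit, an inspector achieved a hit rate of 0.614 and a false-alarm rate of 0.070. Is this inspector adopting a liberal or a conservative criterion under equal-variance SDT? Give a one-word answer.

z(H) = 0.290, z(FA) = -1.476
c = −½·(z(H) + z(FA)) = 0.593
c > 0 → conservative criterion (biased toward responding “no”).

conservative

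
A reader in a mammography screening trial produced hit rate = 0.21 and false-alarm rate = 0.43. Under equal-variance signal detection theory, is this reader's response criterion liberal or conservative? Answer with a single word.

conservative

z(H) = -0.806, z(FA) = -0.176
c = −½·(z(H) + z(FA)) = 0.491
c > 0 → conservative criterion (biased toward responding “no”).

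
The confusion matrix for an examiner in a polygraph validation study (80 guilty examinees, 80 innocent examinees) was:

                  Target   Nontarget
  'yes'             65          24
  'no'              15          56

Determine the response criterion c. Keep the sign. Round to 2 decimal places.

H = 65/80 = 0.8125
FA = 24/80 = 0.3000
z(H) = z(0.8125) = 0.8871
z(FA) = z(0.3000) = -0.5244
c = −½·[z(H) + z(FA)] = −0.5 × (0.8871 + (-0.5244)) = -0.18135

c = -0.18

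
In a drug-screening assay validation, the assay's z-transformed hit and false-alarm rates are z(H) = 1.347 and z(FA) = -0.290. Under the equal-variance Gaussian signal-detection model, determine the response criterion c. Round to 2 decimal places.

c = -0.53

c = −½·[z(H) + z(FA)] = −½·(1.347 + (-0.290)) = -0.5285
c < 0: the assay has a liberal response bias.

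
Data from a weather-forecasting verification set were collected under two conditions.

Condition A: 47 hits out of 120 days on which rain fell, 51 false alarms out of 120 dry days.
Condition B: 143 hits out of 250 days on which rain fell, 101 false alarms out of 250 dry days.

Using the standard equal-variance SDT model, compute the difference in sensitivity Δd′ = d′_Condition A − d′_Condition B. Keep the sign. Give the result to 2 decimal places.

Δd′ = -0.51

Condition A: z(0.3917) = -0.275, z(0.4250) = -0.189, d' = -0.086
Condition B: z(0.5720) = 0.181, z(0.4040) = -0.243, d' = 0.424
Δd' = d'_Condition A − d'_Condition B = -0.086 − 0.424 = -0.510
Condition B has the higher sensitivity.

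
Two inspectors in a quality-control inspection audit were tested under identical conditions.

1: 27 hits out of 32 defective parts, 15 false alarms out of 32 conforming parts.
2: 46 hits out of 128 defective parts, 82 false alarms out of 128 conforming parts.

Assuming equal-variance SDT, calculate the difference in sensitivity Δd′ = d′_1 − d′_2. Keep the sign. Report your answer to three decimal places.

1: z(0.8438) = 1.0102, z(0.4688) = -0.0783, d' = 1.0885
2: z(0.3594) = -0.3601, z(0.6406) = 0.3601, d' = -0.7202
Δd' = d'_1 − d'_2 = 1.0885 − (-0.7202) = 1.8087
1 has the higher sensitivity.

Δd′ = 1.809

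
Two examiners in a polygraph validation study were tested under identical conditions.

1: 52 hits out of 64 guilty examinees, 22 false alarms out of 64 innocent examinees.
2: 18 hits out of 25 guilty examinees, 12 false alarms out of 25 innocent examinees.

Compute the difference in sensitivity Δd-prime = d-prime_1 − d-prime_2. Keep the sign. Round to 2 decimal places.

Δd-prime = 0.66

1: z(0.8125) = 0.887, z(0.3438) = -0.402, d' = 1.289
2: z(0.7200) = 0.583, z(0.4800) = -0.050, d' = 0.633
Δd' = d'_1 − d'_2 = 1.289 − 0.633 = 0.656
1 has the higher sensitivity.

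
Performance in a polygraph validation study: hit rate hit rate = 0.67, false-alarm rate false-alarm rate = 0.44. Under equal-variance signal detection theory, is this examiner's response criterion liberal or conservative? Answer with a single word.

liberal

z(H) = 0.440, z(FA) = -0.151
c = −½·(z(H) + z(FA)) = -0.1445
c < 0 → liberal criterion (biased toward responding “yes”).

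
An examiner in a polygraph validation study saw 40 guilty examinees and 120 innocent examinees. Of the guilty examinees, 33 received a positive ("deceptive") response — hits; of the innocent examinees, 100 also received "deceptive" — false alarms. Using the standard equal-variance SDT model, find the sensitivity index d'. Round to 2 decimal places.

d' = -0.03

H = 33/40 = 0.8250
FA = 100/120 = 0.8333
z(H) = 0.935
z(FA) = 0.967
d' = z(H) − z(FA) = 0.935 − 0.967 = -0.032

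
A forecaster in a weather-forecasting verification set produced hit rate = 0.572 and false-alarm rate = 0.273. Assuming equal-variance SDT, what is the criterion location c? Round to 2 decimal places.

z(H) = 0.181
z(FA) = -0.604
c = −½·[z(H) + z(FA)] = −0.5 × (0.181 + (-0.604)) = 0.2115

c = 0.21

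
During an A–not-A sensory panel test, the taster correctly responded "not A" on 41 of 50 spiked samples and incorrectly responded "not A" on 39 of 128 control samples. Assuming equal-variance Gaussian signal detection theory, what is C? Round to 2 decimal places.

H = 41/50 = 0.8200
FA = 39/128 = 0.3047
z(0.8200) = 0.9154, z(0.3047) = -0.5109
c = −½·[z(H) + z(FA)] = −0.5 × (0.9154 + (-0.5109)) = -0.20225
c < 0: the taster has a liberal response bias.

C = -0.20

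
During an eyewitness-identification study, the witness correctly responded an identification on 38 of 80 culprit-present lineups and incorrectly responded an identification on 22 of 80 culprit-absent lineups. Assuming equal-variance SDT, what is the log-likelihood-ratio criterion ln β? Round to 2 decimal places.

ln β = 0.18

H = 38/80 = 0.4750
FA = 22/80 = 0.2750
Φ⁻¹(H) = -0.063
Φ⁻¹(FA) = -0.598
ln β = −½·[z(H)² − z(FA)²] = −0.5 × (0.004 − 0.358) = 0.177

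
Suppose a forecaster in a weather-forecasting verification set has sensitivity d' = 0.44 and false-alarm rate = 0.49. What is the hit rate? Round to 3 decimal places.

hit rate = 0.661

z(false-alarm rate) = z(0.49) = -0.0251
z(H) = z(FA) + d' = -0.0251 + 0.44 = 0.4149
hit rate = Φ(0.4149) = 0.6609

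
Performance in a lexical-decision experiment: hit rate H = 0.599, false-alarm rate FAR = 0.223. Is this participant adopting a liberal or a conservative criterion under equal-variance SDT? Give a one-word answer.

conservative

z(H) = 0.251, z(FA) = -0.762
c = −½·(z(H) + z(FA)) = 0.2555
c > 0 → conservative criterion (biased toward responding “no”).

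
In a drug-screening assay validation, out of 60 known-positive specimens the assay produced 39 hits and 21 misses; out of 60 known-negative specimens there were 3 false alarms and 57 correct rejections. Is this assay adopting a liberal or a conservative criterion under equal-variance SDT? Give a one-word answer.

conservative

z(H) = 0.385, z(FA) = -1.645
c = −½·(z(H) + z(FA)) = 0.630
c > 0 → conservative criterion (biased toward responding “no”).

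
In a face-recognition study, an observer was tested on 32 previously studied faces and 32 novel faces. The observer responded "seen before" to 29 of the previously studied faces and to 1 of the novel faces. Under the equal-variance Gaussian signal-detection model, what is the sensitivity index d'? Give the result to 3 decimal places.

d' = 3.181

H = 29/32 = 0.9062
FA = 1/32 = 0.0312
z(H) = 1.3177
z(FA) = -1.8634
d' = z(H) − z(FA) = 1.3177 − (-1.8634) = 3.1811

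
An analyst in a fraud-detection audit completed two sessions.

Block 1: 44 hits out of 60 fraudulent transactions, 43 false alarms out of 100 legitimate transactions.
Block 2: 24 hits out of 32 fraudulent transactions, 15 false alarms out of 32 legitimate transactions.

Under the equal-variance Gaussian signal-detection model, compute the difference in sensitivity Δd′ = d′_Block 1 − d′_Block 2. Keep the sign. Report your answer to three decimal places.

Δd′ = 0.046

Block 1: z(0.7333) = 0.6228, z(0.4300) = -0.1764, d' = 0.7992
Block 2: z(0.7500) = 0.6745, z(0.4688) = -0.0783, d' = 0.7528
Δd' = d'_Block 1 − d'_Block 2 = 0.7992 − 0.7528 = 0.0464
Block 1 has the higher sensitivity.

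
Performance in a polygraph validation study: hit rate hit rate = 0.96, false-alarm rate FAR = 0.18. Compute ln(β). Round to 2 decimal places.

ln β = -1.11

Φ⁻¹(H) = 1.751
Φ⁻¹(FA) = -0.915
ln β = −½·[z(H)² − z(FA)²] = −0.5 × (3.066 − 0.837) = -1.1145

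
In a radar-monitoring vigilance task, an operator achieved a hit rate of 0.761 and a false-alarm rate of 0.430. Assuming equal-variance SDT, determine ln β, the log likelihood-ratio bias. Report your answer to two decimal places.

ln β = -0.24

z(H) = z(0.761) = 0.710
z(FA) = z(0.430) = -0.176
ln β = −½·[z(H)² − z(FA)²] = −0.5 × (0.504 − 0.031) = -0.2365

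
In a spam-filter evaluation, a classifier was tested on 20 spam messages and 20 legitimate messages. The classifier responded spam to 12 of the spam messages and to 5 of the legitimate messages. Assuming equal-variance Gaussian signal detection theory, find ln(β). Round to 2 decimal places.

ln β = 0.20

H = 12/20 = 0.6000
FA = 5/20 = 0.2500
z(H) = z(0.6000) = 0.253
z(FA) = z(0.2500) = -0.674
ln β = −½·[z(H)² − z(FA)²] = −0.5 × (0.064 − 0.454) = 0.195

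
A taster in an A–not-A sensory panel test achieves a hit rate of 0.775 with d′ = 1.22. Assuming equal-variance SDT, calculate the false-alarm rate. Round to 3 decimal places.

false-alarm rate = 0.321

z(hit rate) = z(0.775) = 0.7554
z(FA) = z(H) − d' = 0.7554 − 1.22 = -0.4646
false-alarm rate = Φ(-0.4646) = 0.3211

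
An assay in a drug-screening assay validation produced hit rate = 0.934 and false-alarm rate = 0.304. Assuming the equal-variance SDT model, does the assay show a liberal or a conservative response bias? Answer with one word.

z(H) = 1.506, z(FA) = -0.513
c = −½·(z(H) + z(FA)) = -0.4965
c < 0 → liberal criterion (biased toward responding “yes”).

liberal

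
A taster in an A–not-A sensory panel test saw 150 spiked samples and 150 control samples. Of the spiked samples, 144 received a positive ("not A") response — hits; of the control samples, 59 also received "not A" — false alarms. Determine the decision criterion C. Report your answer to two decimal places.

C = -0.74

H = 144/150 = 0.9600
FA = 59/150 = 0.3933
z(H) = z(0.9600) = 1.751
z(FA) = z(0.3933) = -0.271
c = −½·[z(H) + z(FA)] = −0.5 × (1.751 + (-0.271)) = -0.740
c < 0: the taster has a liberal response bias.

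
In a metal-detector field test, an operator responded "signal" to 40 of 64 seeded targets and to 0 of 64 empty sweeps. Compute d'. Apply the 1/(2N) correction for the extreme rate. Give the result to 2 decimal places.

d' = 2.74

The false-alarm rate is 0/64 = 0, so apply the 1/(2N) correction: FA → 1/(2·64) = 0.00781.
z(H) = z(0.62500) = 0.319
z(FA) = z(0.00781) = -2.418
d' = 0.319 − (-2.418) = 2.737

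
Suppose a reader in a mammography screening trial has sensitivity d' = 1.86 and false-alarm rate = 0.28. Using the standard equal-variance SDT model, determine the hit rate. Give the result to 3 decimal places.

z(false-alarm rate) = z(0.28) = -0.5828
z(H) = z(FA) + d' = -0.5828 + 1.86 = 1.2772
hit rate = Φ(1.2772) = 0.8992

hit rate = 0.899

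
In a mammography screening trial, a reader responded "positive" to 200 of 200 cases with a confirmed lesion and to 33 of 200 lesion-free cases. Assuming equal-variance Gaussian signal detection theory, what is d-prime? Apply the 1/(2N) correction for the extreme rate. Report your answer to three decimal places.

The hit rate is 200/200 = 1, so apply the 1/(2N) correction: H → 1 − 1/(2·200) = 0.99750.
z(H) = z(0.99750) = 2.8070
z(FA) = z(0.16500) = -0.9741
d' = 2.8070 − (-0.9741) = 3.7811

d-prime = 3.781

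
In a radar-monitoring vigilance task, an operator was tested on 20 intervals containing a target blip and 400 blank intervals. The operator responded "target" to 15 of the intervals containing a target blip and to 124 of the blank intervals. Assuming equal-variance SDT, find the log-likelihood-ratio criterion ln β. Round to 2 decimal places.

H = 15/20 = 0.7500
FA = 124/400 = 0.3100
z(H) = z(0.7500) = 0.674
z(FA) = z(0.3100) = -0.496
ln β = −½·[z(H)² − z(FA)²] = −0.5 × (0.454 − 0.246) = -0.104

ln β = -0.10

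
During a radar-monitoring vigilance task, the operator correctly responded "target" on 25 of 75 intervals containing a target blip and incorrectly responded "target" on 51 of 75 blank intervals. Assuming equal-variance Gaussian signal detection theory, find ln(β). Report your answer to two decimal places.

H = 25/75 = 0.3333
FA = 51/75 = 0.6800
z(0.3333) = -0.431, z(0.6800) = 0.468
ln β = −½·[z(H)² − z(FA)²] = −0.5 × (0.186 − 0.219) = 0.0165

ln β = 0.02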